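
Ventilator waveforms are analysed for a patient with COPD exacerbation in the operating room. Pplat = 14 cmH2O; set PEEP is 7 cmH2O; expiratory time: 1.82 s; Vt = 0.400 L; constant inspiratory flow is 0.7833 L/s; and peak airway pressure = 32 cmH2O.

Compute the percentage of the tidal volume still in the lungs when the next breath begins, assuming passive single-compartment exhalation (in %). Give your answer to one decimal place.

25.0

R = (PIP − Pplat)/V̇ = (32 − 14) / 0.7833 = 18.0/0.7833 = 22.98 cmH2O·s/L.
C = Vt/(Pplat − PEEP) = 400.0 / (14 − 7) = 400.0/7.0 = 57.143 mL/cmH2O.
τ = R × C = 22.98 × 0.05714 L/cmH2O = 1.313 s.
Fraction remaining at end-expiration = e^(−Te/τ) = e^(−1.82/1.313) = 0.25 → 25.0%.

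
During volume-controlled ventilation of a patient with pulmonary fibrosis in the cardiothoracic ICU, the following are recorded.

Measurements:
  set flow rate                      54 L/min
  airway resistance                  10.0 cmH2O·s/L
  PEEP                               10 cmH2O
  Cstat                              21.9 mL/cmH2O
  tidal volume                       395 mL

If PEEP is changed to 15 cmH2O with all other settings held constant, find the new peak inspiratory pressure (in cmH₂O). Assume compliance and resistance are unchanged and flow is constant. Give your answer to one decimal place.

Flow: 54 L/min ÷ 60 = 0.9 L/s.
PIP = Vt/C + R·V̇ + PEEP (constant-flow equation of motion).
Only the baseline term changes: ΔPIP = ΔPEEP = 15 − 10 = 5.0 cmH2O.
Original PIP = 395/21.9 + 10.0×0.9 + 10 = 37.037 cmH2O; new PIP = 37.037 + (5.0) = 42.037 cmH2O.

42.0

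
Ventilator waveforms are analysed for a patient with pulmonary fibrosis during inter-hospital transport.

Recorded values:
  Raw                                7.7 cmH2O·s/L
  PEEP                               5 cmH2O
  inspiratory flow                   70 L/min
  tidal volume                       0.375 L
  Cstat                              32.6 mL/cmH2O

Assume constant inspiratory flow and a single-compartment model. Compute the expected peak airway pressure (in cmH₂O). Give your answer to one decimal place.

Flow: 70 L/min ÷ 60 = 1.1667 L/s.
Equation of motion (constant flow): PIP = Vt/C + R·V̇ + PEEP.
PIP = 375/32.6 + 7.7×1.1667 + 5 = 11.503 + 8.984 + 5 = 25.487 cmH2O.

25.5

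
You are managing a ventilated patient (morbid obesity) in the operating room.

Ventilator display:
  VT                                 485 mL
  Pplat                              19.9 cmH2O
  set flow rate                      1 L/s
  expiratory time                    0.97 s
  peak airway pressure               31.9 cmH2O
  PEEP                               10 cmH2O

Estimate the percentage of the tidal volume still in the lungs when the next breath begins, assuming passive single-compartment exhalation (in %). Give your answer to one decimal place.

R = (PIP − Pplat)/V̇ = (31.9 − 19.9) / 1 = 12.0/1 = 12.0 cmH2O·s/L.
C = Vt/(Pplat − PEEP) = 485.0 / (19.9 − 10) = 485.0/9.9 = 48.99 mL/cmH2O.
τ = R × C = 12.0 × 0.04899 L/cmH2O = 0.5879 s.
Fraction remaining at end-expiration = e^(−Te/τ) = e^(−0.97/0.5879) = 0.1921 → 19.21%.

19.2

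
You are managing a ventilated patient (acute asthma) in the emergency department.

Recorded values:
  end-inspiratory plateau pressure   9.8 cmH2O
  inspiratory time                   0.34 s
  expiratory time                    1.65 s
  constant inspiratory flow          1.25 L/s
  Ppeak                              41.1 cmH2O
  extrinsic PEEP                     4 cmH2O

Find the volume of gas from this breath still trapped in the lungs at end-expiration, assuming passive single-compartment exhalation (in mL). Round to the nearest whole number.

173

Vt = flow × Ti = 1.25 L/s × 0.34 s × 1000 mL/L = 425.0 mL.
R = (PIP − Pplat)/V̇ = (41.1 − 9.8) / 1.25 = 31.3/1.25 = 25.04 cmH2O·s/L.
C = Vt/(Pplat − PEEP) = 425.0 / (9.8 − 4) = 425.0/5.8 = 73.276 mL/cmH2O.
τ = R × C = 25.04 × 0.07328 L/cmH2O = 1.835 s.
Fraction remaining = e^(−Te/τ) = e^(−1.65/1.835) = 0.4069.
Trapped volume = 425.0 × 0.4069 = 172.93 mL.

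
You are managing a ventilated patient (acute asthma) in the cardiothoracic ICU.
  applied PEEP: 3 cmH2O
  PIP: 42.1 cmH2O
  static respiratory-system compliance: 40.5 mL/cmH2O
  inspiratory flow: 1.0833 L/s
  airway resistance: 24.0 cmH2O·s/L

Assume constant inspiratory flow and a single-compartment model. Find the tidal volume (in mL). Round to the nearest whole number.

Equation of motion (constant flow): PIP = Vt/C + R·V̇ + PEEP.
Vt/C = PIP − R·V̇ − PEEP = 42.1 − 25.999 − 3 = 13.101 cmH2O.
Vt = C × 13.101 = 40.5 × 13.101 = 530.59 mL.

531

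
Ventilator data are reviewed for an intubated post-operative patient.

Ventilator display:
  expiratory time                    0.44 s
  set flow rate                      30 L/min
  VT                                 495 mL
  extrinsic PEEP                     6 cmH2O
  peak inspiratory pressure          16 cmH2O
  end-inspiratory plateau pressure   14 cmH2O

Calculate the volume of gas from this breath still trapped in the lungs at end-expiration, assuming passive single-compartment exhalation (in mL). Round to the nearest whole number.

Flow: 30 L/min ÷ 60 = 0.5 L/s.
R = (PIP − Pplat)/V̇ = (16 − 14) / 0.5 = 2.0/0.5 = 4.0 cmH2O·s/L.
C = Vt/(Pplat − PEEP) = 495.0 / (14 − 6) = 495.0/8.0 = 61.875 mL/cmH2O.
τ = R × C = 4.0 × 0.06188 L/cmH2O = 0.2475 s.
Fraction remaining = e^(−Te/τ) = e^(−0.44/0.2475) = 0.169.
Trapped volume = 495.0 × 0.169 = 83.655 mL.

84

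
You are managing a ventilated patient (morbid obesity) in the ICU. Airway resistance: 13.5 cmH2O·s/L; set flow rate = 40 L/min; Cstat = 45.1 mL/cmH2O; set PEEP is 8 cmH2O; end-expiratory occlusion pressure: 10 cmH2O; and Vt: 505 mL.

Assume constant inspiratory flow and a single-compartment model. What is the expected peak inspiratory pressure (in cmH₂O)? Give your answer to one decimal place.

Flow: 40 L/min ÷ 60 = 0.6667 L/s.
Total PEEP = 10 cmH2O (set 8 + intrinsic 2); this is the baseline alveolar pressure.
Equation of motion (constant flow): PIP = Vt/C + R·V̇ + PEEP.
PIP = 505/45.1 + 13.5×0.6667 + 10 = 11.197 + 9.0 + 10 = 30.197 cmH2O.

30.2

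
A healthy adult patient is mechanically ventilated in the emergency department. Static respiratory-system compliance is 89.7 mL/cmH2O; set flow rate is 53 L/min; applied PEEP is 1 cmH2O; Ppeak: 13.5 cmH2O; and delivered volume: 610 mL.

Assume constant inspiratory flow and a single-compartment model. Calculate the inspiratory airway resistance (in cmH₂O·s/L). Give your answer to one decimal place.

Flow: 53 L/min ÷ 60 = 0.8833 L/s.
Equation of motion (constant flow): PIP = Vt/C + R·V̇ + PEEP.
R·V̇ = PIP − Vt/C − PEEP = 13.5 − 610/89.7 − 1 = 13.5 − 6.8 − 1 = 5.7 cmH2O.
R = 5.7 / 0.8833 = 6.453 cmH2O·s/L.

6.5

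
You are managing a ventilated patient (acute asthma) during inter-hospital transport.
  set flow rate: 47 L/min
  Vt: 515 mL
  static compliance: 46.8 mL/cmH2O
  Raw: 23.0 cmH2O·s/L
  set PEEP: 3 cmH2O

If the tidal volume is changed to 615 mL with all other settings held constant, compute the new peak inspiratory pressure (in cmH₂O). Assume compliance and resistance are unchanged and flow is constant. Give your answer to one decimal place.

34.2

Flow: 47 L/min ÷ 60 = 0.7833 L/s.
PIP = Vt/C + R·V̇ + PEEP (constant-flow equation of motion).
Only the elastic term changes: ΔPIP = ΔVt / C = (615 − 515) / 46.8 = 2.137 cmH2O.
Original PIP = 515/46.8 + 23.0×0.7833 + 3 = 32.02 cmH2O; new PIP = 32.02 + (2.137) = 34.157 cmH2O.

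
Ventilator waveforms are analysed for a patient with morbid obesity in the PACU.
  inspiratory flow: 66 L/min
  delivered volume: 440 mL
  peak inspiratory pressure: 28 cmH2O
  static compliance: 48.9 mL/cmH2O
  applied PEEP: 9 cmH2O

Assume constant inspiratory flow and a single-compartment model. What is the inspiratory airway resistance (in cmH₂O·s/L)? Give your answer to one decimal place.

Flow: 66 L/min ÷ 60 = 1.1 L/s.
Equation of motion (constant flow): PIP = Vt/C + R·V̇ + PEEP.
R·V̇ = PIP − Vt/C − PEEP = 28 − 440/48.9 − 9 = 28 − 8.998 − 9 = 10.002 cmH2O.
R = 10.002 / 1.1 = 9.093 cmH2O·s/L.

9.1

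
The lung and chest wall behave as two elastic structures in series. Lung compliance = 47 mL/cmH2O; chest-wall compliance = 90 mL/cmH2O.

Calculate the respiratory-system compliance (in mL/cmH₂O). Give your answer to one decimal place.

Lung and chest wall are elastances in series: 1/Crs = 1/CL + 1/Ccw.
1/Crs = 1/47 + 1/90 = 0.03239.
Crs = 30.874 mL/cmH2O.

30.9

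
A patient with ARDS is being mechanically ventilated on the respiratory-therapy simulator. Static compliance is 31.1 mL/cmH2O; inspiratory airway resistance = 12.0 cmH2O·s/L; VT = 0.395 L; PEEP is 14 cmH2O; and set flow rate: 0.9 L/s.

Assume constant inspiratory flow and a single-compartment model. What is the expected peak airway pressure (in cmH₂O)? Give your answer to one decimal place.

Equation of motion (constant flow): PIP = Vt/C + R·V̇ + PEEP.
PIP = 395/31.1 + 12.0×0.9 + 14 = 12.701 + 10.8 + 14 = 37.501 cmH2O.

37.5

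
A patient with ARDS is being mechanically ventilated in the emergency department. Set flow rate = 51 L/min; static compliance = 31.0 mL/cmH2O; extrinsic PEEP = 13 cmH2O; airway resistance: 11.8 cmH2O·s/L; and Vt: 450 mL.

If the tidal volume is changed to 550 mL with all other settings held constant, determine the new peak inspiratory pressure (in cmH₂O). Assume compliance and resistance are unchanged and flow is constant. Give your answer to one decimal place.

40.8

Flow: 51 L/min ÷ 60 = 0.85 L/s.
PIP = Vt/C + R·V̇ + PEEP (constant-flow equation of motion).
Only the elastic term changes: ΔPIP = ΔVt / C = (550 − 450) / 31.0 = 3.226 cmH2O.
Original PIP = 450/31.0 + 11.8×0.85 + 13 = 37.546 cmH2O; new PIP = 37.546 + (3.226) = 40.772 cmH2O.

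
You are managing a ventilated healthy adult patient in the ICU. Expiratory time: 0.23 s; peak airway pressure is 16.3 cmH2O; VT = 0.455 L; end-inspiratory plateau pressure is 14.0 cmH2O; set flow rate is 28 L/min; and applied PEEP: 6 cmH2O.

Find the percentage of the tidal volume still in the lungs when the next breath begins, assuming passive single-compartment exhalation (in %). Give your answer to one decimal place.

Flow: 28 L/min ÷ 60 = 0.4667 L/s.
R = (PIP − Pplat)/V̇ = (16.3 − 14.0) / 0.4667 = 2.3/0.4667 = 4.928 cmH2O·s/L.
C = Vt/(Pplat − PEEP) = 455.0 / (14.0 − 6) = 455.0/8.0 = 56.875 mL/cmH2O.
τ = R × C = 4.928 × 0.05688 L/cmH2O = 0.2803 s.
Fraction remaining at end-expiration = e^(−Te/τ) = e^(−0.23/0.2803) = 0.4402 → 44.02%.

44.0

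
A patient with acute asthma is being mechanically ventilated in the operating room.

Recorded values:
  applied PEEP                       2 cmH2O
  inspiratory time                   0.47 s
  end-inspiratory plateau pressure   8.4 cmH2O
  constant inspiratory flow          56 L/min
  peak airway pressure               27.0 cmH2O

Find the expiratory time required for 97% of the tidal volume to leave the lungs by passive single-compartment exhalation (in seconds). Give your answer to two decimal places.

Flow: 56 L/min ÷ 60 = 0.9333 L/s.
Vt = flow × Ti = 0.9333 L/s × 0.47 s × 1000 mL/L = 438.65 mL.
R = (PIP − Pplat)/V̇ = (27.0 − 8.4) / 0.9333 = 18.6/0.9333 = 19.929 cmH2O·s/L.
C = Vt/(Pplat − PEEP) = 438.65 / (8.4 − 2) = 438.65/6.4 = 68.539 mL/cmH2O.
τ = R × C = 19.929 × 0.06854 L/cmH2O = 1.366 s.
t = −τ·ln(1 − 0.97) = −1.366·ln(0.03) = 4.79 s.

4.79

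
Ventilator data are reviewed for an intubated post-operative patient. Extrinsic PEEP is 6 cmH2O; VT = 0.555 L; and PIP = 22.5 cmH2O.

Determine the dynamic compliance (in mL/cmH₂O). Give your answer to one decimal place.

33.6

Dynamic compliance = Vt / (PIP − PEEP) = 555 / (22.5 − 6) = 555 / 16.5 = 33.636 mL/cmH2O.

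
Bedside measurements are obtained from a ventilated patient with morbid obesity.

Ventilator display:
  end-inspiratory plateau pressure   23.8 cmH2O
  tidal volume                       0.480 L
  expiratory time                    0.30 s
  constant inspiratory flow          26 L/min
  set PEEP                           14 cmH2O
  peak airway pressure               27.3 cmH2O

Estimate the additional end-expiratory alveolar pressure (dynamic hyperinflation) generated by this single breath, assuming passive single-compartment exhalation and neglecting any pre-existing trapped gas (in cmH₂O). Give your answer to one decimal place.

4.6

Flow: 26 L/min ÷ 60 = 0.4333 L/s.
R = (PIP − Pplat)/V̇ = (27.3 − 23.8) / 0.4333 = 3.5/0.4333 = 8.078 cmH2O·s/L.
C = Vt/(Pplat − PEEP) = 480.0 / (23.8 − 14) = 480.0/9.8 = 48.98 mL/cmH2O.
τ = R × C = 8.078 × 0.04898 L/cmH2O = 0.3957 s.
Fraction remaining = e^(−Te/τ) = e^(−0.30/0.3957) = 0.4685; trapped volume = 480.0 × 0.4685 = 224.88 mL.
Additional alveolar pressure from trapping ≈ V_trapped / C = 224.88 / 48.98 = 4.591 cmH2O.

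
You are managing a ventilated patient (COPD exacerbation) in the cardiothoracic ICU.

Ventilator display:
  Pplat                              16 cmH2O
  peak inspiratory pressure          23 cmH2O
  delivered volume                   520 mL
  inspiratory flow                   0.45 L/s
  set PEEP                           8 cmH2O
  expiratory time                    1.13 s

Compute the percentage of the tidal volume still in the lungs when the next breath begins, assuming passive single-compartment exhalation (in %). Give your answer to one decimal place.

R = (PIP − Pplat)/V̇ = (23 − 16) / 0.45 = 7.0/0.45 = 15.556 cmH2O·s/L.
C = Vt/(Pplat − PEEP) = 520.0 / (16 − 8) = 520.0/8.0 = 65.0 mL/cmH2O.
τ = R × C = 15.556 × 0.065 L/cmH2O = 1.011 s.
Fraction remaining at end-expiration = e^(−Te/τ) = e^(−1.13/1.011) = 0.327 → 32.7%.

32.7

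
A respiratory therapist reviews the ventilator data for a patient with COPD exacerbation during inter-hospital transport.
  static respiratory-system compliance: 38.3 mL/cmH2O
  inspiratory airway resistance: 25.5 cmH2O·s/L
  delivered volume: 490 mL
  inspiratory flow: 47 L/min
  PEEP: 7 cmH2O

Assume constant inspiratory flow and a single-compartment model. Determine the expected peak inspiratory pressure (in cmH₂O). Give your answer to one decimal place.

Flow: 47 L/min ÷ 60 = 0.7833 L/s.
Equation of motion (constant flow): PIP = Vt/C + R·V̇ + PEEP.
PIP = 490/38.3 + 25.5×0.7833 + 7 = 12.794 + 19.974 + 7 = 39.768 cmH2O.

39.8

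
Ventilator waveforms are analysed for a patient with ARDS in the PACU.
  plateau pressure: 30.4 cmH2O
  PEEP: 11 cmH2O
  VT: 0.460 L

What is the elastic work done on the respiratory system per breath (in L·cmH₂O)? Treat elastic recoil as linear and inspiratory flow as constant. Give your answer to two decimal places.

Elastic work ≈ ½ × (Pplat − PEEP) × Vt = 0.5 × (30.4 − 11) × 0.460 L = 0.5 × 19.4 × 0.460 = 4.462 L·cmH2O.

4.46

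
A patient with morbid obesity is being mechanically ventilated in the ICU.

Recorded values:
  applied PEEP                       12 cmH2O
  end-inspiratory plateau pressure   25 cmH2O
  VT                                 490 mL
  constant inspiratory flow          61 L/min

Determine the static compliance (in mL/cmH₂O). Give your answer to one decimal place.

37.7

Cstat = Vt / (Pplat − PEEP) = 490 / (25 − 12) = 490 / 13.0 = 37.692 mL/cmH2O.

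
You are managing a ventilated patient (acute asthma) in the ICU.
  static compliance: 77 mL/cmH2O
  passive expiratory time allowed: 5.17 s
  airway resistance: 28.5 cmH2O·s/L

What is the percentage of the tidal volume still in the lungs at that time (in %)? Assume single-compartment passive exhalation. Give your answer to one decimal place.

9.5

τ = R × C = 28.5 × 77 mL/cmH2O = 28.5 × 0.077 L/cmH2O = 2.195 s.
Passive exhalation: V(t)/V₀ = e^(−t/τ) = e^(−5.17/2.195) = 0.09486.
Fraction remaining = 0.09486 → 9.486%.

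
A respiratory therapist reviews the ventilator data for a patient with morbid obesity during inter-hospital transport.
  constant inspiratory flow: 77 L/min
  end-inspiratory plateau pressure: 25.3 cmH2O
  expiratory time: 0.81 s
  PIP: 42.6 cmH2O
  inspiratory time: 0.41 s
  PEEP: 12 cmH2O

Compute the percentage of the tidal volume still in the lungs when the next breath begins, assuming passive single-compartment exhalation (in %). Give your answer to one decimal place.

Flow: 77 L/min ÷ 60 = 1.2833 L/s.
Vt = flow × Ti = 1.2833 L/s × 0.41 s × 1000 mL/L = 526.15 mL.
R = (PIP − Pplat)/V̇ = (42.6 − 25.3) / 1.2833 = 17.3/1.2833 = 13.481 cmH2O·s/L.
C = Vt/(Pplat − PEEP) = 526.15 / (25.3 − 12) = 526.15/13.3 = 39.56 mL/cmH2O.
τ = R × C = 13.481 × 0.03956 L/cmH2O = 0.5333 s.
Fraction remaining at end-expiration = e^(−Te/τ) = e^(−0.81/0.5333) = 0.219 → 21.9%.

21.9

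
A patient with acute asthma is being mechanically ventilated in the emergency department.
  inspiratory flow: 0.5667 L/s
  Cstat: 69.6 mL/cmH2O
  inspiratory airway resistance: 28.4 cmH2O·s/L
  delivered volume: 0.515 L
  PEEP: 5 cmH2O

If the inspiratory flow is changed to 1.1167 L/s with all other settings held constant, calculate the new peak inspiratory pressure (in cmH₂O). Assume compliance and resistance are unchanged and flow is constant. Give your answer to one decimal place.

PIP = Vt/C + R·V̇ + PEEP (constant-flow equation of motion).
Only the resistive term changes: ΔPIP = R × ΔV̇ = 28.4 × (1.1167 − 0.5667) = 28.4 × 0.55 = 15.62 cmH2O.
Original PIP = 515/69.6 + 28.4×0.5667 + 5 = 28.494 cmH2O; new PIP = 28.494 + (15.62) = 44.114 cmH2O.

44.1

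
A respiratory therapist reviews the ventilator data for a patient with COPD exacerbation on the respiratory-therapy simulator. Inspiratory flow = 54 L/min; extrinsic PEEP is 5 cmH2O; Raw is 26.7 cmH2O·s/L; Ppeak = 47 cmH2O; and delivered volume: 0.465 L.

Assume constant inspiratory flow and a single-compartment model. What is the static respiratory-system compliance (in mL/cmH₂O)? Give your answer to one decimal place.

25.9

Flow: 54 L/min ÷ 60 = 0.9 L/s.
Equation of motion (constant flow): PIP = Vt/C + R·V̇ + PEEP.
Vt/C = PIP − R·V̇ − PEEP = 47 − 26.7×0.9 − 5 = 47 − 24.03 − 5 = 17.97 cmH2O.
C = Vt / 17.97 = 465 / 17.97 = 25.876 mL/cmH2O.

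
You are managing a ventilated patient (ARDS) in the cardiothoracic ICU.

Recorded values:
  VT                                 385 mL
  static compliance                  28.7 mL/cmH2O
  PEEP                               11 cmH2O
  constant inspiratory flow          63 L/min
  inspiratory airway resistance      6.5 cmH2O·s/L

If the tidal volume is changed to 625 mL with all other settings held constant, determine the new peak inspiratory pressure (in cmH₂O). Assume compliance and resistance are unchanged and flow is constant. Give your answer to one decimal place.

Flow: 63 L/min ÷ 60 = 1.05 L/s.
PIP = Vt/C + R·V̇ + PEEP (constant-flow equation of motion).
Only the elastic term changes: ΔPIP = ΔVt / C = (625 − 385) / 28.7 = 8.362 cmH2O.
Original PIP = 385/28.7 + 6.5×1.05 + 11 = 31.24 cmH2O; new PIP = 31.24 + (8.362) = 39.602 cmH2O.

39.6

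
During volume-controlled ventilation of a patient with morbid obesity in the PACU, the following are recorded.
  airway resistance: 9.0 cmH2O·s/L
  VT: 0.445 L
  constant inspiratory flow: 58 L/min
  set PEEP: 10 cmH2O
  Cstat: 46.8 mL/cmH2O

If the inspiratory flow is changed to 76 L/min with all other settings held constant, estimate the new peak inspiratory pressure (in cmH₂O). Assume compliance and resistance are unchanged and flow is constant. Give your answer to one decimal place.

Flow: 58 L/min ÷ 60 = 0.9667 L/s.
New flow: 76 L/min ÷ 60 = 1.2667 L/s.
PIP = Vt/C + R·V̇ + PEEP (constant-flow equation of motion).
Only the resistive term changes: ΔPIP = R × ΔV̇ = 9.0 × (1.2667 − 0.9667) = 9.0 × 0.3 = 2.7 cmH2O.
Original PIP = 445/46.8 + 9.0×0.9667 + 10 = 28.209 cmH2O; new PIP = 28.209 + (2.7) = 30.909 cmH2O.

30.9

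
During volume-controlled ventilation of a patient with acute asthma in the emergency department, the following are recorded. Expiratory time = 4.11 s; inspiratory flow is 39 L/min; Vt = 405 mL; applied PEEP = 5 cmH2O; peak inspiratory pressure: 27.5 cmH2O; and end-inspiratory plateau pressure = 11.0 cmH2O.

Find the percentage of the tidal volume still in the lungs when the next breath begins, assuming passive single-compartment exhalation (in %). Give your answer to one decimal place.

9.1

Flow: 39 L/min ÷ 60 = 0.65 L/s.
R = (PIP − Pplat)/V̇ = (27.5 − 11.0) / 0.65 = 16.5/0.65 = 25.385 cmH2O·s/L.
C = Vt/(Pplat − PEEP) = 405.0 / (11.0 − 5) = 405.0/6.0 = 67.5 mL/cmH2O.
τ = R × C = 25.385 × 0.0675 L/cmH2O = 1.713 s.
Fraction remaining at end-expiration = e^(−Te/τ) = e^(−4.11/1.713) = 0.09078 → 9.078%.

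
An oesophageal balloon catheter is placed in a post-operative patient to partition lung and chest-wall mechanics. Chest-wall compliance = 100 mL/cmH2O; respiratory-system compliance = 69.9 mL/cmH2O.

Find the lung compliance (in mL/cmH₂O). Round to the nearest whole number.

1/CL = 1/Crs − 1/Ccw.
1/CL = 1/69.9 − 1/100 = 0.004306.
CL = 232.23 mL/cmH2O.

232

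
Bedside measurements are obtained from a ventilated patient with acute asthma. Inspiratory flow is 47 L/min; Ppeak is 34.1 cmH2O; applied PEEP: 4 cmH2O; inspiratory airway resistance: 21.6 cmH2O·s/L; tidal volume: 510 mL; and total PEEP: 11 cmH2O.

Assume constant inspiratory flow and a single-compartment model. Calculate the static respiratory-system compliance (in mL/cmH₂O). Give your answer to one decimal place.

Flow: 47 L/min ÷ 60 = 0.7833 L/s.
Total PEEP = 11 cmH2O (set 4 + intrinsic 7); this is the baseline alveolar pressure.
Equation of motion (constant flow): PIP = Vt/C + R·V̇ + PEEP.
Vt/C = PIP − R·V̇ − PEEP = 34.1 − 21.6×0.7833 − 11 = 34.1 − 16.919 − 11 = 6.181 cmH2O.
C = Vt / 6.181 = 510 / 6.181 = 82.511 mL/cmH2O.

82.5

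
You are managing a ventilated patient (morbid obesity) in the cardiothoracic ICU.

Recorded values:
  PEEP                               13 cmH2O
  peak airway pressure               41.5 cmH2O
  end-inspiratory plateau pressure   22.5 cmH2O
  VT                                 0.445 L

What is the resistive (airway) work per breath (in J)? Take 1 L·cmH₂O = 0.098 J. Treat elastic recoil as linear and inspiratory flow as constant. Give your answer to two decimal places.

With constant inspiratory flow the resistive pressure is constant at PIP − Pplat = 41.5 − 22.5 = 19.0 cmH2O, so resistive work = 19.0 × 0.445 = 8.455 L·cmH2O.
× 0.098 J/(L·cmH2O) → 0.8286 J.

0.83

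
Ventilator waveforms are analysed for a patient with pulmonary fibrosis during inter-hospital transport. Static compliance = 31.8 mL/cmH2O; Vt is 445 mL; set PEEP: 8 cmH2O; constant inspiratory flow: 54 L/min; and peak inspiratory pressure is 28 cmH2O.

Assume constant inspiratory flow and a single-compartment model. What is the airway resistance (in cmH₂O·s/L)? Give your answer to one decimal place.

6.7

Flow: 54 L/min ÷ 60 = 0.9 L/s.
Equation of motion (constant flow): PIP = Vt/C + R·V̇ + PEEP.
R·V̇ = PIP − Vt/C − PEEP = 28 − 445/31.8 − 8 = 28 − 13.994 − 8 = 6.006 cmH2O.
R = 6.006 / 0.9 = 6.673 cmH2O·s/L.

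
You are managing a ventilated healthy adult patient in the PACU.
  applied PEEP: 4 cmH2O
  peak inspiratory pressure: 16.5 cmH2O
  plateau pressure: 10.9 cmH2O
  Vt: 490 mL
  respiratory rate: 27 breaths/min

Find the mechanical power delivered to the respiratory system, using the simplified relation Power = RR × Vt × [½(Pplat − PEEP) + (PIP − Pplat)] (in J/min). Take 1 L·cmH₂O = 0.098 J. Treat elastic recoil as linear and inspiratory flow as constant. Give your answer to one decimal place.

Per-breath work = Vt × [½(Pplat−PEEP) + (PIP−Pplat)] = 0.490 × [0.5×6.9 + 5.6] = 0.490 × 9.05 = 4.435 L·cmH2O.
Power = 27 × 4.435 = 119.75 L·cmH2O/min.
× 0.098 J/(L·cmH2O) → 11.736 J/min.

11.7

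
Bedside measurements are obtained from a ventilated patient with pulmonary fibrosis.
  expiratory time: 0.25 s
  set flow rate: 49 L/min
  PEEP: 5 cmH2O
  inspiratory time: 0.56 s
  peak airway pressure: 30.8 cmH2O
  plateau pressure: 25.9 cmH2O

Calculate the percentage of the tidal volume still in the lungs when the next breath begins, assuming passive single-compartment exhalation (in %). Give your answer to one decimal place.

Flow: 49 L/min ÷ 60 = 0.8167 L/s.
Vt = flow × Ti = 0.8167 L/s × 0.56 s × 1000 mL/L = 457.35 mL.
R = (PIP − Pplat)/V̇ = (30.8 − 25.9) / 0.8167 = 4.9/0.8167 = 6.0 cmH2O·s/L.
C = Vt/(Pplat − PEEP) = 457.35 / (25.9 − 5) = 457.35/20.9 = 21.883 mL/cmH2O.
τ = R × C = 6.0 × 0.02188 L/cmH2O = 0.1313 s.
Fraction remaining at end-expiration = e^(−Te/τ) = e^(−0.25/0.1313) = 0.149 → 14.9%.

14.9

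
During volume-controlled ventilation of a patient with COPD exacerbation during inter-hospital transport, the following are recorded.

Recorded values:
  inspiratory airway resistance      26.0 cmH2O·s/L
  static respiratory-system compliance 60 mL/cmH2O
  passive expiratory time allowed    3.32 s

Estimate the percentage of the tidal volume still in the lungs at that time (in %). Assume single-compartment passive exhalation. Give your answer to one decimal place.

11.9

τ = R × C = 26.0 × 60 mL/cmH2O = 26.0 × 0.060 L/cmH2O = 1.56 s.
Passive exhalation: V(t)/V₀ = e^(−t/τ) = e^(−3.32/1.56) = 0.1191.
Fraction remaining = 0.1191 → 11.91%.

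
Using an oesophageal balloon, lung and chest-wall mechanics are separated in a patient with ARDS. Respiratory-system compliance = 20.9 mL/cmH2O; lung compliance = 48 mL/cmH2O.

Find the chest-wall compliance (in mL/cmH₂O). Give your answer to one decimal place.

1/Ccw = 1/Crs − 1/CL.
1/Ccw = 1/20.9 − 1/48 = 0.02701.
Ccw = 37.023 mL/cmH2O.

37.0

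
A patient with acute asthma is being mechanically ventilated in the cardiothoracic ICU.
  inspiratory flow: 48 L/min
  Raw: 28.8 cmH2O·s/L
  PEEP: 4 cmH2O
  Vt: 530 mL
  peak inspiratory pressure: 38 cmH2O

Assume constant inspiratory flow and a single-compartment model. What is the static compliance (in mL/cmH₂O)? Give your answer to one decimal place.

48.4

Flow: 48 L/min ÷ 60 = 0.8 L/s.
Equation of motion (constant flow): PIP = Vt/C + R·V̇ + PEEP.
Vt/C = PIP − R·V̇ − PEEP = 38 − 28.8×0.8 − 4 = 38 − 23.04 − 4 = 10.96 cmH2O.
C = Vt / 10.96 = 530 / 10.96 = 48.358 mL/cmH2O.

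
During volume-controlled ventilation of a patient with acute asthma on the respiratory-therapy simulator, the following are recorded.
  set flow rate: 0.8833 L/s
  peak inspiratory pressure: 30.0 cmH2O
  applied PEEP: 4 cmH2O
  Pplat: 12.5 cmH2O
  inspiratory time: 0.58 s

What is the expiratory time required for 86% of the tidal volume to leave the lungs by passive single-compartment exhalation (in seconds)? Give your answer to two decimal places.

Vt = flow × Ti = 0.8833 L/s × 0.58 s × 1000 mL/L = 512.31 mL.
R = (PIP − Pplat)/V̇ = (30.0 − 12.5) / 0.8833 = 17.5/0.8833 = 19.812 cmH2O·s/L.
C = Vt/(Pplat − PEEP) = 512.31 / (12.5 − 4) = 512.31/8.5 = 60.272 mL/cmH2O.
τ = R × C = 19.812 × 0.06027 L/cmH2O = 1.194 s.
t = −τ·ln(1 − 0.86) = −1.194·ln(0.14) = 2.348 s.

2.35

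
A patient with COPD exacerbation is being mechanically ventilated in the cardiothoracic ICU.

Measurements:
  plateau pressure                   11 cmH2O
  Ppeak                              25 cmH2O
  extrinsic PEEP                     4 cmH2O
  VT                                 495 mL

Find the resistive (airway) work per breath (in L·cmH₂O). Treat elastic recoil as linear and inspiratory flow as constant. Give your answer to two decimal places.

6.93

With constant inspiratory flow the resistive pressure is constant at PIP − Pplat = 25 − 11 = 14.0 cmH2O, so resistive work = 14.0 × 0.495 = 6.93 L·cmH2O.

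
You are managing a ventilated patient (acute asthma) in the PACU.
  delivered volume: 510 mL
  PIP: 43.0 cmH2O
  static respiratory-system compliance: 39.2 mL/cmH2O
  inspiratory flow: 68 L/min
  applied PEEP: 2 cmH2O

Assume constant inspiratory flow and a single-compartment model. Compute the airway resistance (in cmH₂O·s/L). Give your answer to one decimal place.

Flow: 68 L/min ÷ 60 = 1.1333 L/s.
Equation of motion (constant flow): PIP = Vt/C + R·V̇ + PEEP.
R·V̇ = PIP − Vt/C − PEEP = 43.0 − 510/39.2 − 2 = 43.0 − 13.01 − 2 = 27.99 cmH2O.
R = 27.99 / 1.1333 = 24.698 cmH2O·s/L.

24.7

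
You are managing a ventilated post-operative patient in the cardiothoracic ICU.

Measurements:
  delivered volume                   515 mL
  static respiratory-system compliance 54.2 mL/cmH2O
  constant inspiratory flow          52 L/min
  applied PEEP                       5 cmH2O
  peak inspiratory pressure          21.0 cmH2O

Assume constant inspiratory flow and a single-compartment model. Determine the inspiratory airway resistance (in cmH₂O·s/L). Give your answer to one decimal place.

7.5

Flow: 52 L/min ÷ 60 = 0.8667 L/s.
Equation of motion (constant flow): PIP = Vt/C + R·V̇ + PEEP.
R·V̇ = PIP − Vt/C − PEEP = 21.0 − 515/54.2 − 5 = 21.0 − 9.502 − 5 = 6.498 cmH2O.
R = 6.498 / 0.8667 = 7.497 cmH2O·s/L.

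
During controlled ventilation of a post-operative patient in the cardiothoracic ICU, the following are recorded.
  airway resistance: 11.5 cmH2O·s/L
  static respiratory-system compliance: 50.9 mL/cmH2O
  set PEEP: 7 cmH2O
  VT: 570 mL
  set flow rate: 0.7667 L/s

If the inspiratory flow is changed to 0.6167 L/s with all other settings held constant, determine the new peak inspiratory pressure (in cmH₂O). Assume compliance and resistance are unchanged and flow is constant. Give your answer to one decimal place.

25.3

PIP = Vt/C + R·V̇ + PEEP (constant-flow equation of motion).
Only the resistive term changes: ΔPIP = R × ΔV̇ = 11.5 × (0.6167 − 0.7667) = 11.5 × -0.15 = -1.725 cmH2O.
Original PIP = 570/50.9 + 11.5×0.7667 + 7 = 27.015 cmH2O; new PIP = 27.015 + (-1.725) = 25.29 cmH2O.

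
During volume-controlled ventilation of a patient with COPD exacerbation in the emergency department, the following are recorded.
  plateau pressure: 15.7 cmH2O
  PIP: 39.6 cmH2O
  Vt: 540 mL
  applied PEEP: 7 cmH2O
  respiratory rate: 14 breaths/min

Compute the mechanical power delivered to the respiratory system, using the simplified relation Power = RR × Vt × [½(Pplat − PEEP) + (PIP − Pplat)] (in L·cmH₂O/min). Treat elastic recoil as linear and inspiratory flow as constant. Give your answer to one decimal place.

213.6

Per-breath work = Vt × [½(Pplat−PEEP) + (PIP−Pplat)] = 0.540 × [0.5×8.7 + 23.9] = 0.540 × 28.25 = 15.255 L·cmH2O.
Power = 14 × 15.255 = 213.57 L·cmH2O/min.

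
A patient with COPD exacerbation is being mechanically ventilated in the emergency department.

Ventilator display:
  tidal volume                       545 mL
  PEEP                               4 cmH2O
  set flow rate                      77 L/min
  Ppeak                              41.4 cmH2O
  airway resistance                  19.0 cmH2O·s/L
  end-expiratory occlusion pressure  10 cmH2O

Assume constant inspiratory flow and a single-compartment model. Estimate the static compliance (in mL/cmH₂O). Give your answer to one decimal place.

77.7

Flow: 77 L/min ÷ 60 = 1.2833 L/s.
Total PEEP = 10 cmH2O (set 4 + intrinsic 6); this is the baseline alveolar pressure.
Equation of motion (constant flow): PIP = Vt/C + R·V̇ + PEEP.
Vt/C = PIP − R·V̇ − PEEP = 41.4 − 19.0×1.2833 − 10 = 41.4 − 24.383 − 10 = 7.017 cmH2O.
C = Vt / 7.017 = 545 / 7.017 = 77.669 mL/cmH2O.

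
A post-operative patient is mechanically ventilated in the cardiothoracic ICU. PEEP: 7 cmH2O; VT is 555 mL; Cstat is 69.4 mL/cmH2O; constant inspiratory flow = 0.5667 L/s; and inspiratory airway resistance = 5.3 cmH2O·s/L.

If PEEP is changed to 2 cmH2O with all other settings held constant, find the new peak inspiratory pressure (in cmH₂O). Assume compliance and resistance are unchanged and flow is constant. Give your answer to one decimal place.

PIP = Vt/C + R·V̇ + PEEP (constant-flow equation of motion).
Only the baseline term changes: ΔPIP = ΔPEEP = 2 − 7 = -5.0 cmH2O.
Original PIP = 555/69.4 + 5.3×0.5667 + 7 = 18.001 cmH2O; new PIP = 18.001 + (-5.0) = 13.001 cmH2O.

13.0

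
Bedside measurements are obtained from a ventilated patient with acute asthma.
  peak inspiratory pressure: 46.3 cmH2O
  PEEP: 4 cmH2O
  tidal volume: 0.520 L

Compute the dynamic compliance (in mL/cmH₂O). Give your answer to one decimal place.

Dynamic compliance = Vt / (PIP − PEEP) = 520 / (46.3 − 4) = 520 / 42.3 = 12.293 mL/cmH2O.

12.3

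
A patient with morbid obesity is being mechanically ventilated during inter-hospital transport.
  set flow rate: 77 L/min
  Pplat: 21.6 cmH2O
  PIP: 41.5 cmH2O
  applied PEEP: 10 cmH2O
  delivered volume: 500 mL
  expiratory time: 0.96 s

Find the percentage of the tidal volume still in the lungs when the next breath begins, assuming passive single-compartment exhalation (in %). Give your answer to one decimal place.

Flow: 77 L/min ÷ 60 = 1.2833 L/s.
R = (PIP − Pplat)/V̇ = (41.5 − 21.6) / 1.2833 = 19.9/1.2833 = 15.507 cmH2O·s/L.
C = Vt/(Pplat − PEEP) = 500.0 / (21.6 − 10) = 500.0/11.6 = 43.103 mL/cmH2O.
τ = R × C = 15.507 × 0.0431 L/cmH2O = 0.6684 s.
Fraction remaining at end-expiration = e^(−Te/τ) = e^(−0.96/0.6684) = 0.2378 → 23.78%.

23.8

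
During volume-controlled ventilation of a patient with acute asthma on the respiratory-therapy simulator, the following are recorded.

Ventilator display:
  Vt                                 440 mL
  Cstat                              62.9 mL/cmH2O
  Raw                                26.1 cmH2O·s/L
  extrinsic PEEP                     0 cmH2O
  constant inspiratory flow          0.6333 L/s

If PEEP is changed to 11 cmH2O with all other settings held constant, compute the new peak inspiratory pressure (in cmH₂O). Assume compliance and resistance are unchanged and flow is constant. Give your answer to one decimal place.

PIP = Vt/C + R·V̇ + PEEP (constant-flow equation of motion).
Only the baseline term changes: ΔPIP = ΔPEEP = 11 − 0 = 11.0 cmH2O.
Original PIP = 440/62.9 + 26.1×0.6333 + 0 = 23.524 cmH2O; new PIP = 23.524 + (11.0) = 34.524 cmH2O.

34.5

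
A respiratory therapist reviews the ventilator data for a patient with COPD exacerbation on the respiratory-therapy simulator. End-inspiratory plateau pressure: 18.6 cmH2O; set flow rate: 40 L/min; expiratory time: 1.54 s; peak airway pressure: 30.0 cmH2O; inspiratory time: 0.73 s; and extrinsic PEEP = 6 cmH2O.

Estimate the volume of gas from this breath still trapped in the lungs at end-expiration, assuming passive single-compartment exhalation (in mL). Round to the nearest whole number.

Flow: 40 L/min ÷ 60 = 0.6667 L/s.
Vt = flow × Ti = 0.6667 L/s × 0.73 s × 1000 mL/L = 486.69 mL.
R = (PIP − Pplat)/V̇ = (30.0 − 18.6) / 0.6667 = 11.4/0.6667 = 17.099 cmH2O·s/L.
C = Vt/(Pplat − PEEP) = 486.69 / (18.6 − 6) = 486.69/12.6 = 38.626 mL/cmH2O.
τ = R × C = 17.099 × 0.03863 L/cmH2O = 0.6605 s.
Fraction remaining = e^(−Te/τ) = e^(−1.54/0.6605) = 0.09714.
Trapped volume = 486.69 × 0.09714 = 47.277 mL.

47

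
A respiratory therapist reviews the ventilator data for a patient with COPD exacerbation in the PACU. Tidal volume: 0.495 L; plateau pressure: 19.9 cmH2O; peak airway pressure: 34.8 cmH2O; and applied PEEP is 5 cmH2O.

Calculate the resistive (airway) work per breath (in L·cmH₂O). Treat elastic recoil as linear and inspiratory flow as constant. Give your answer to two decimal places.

With constant inspiratory flow the resistive pressure is constant at PIP − Pplat = 34.8 − 19.9 = 14.9 cmH2O, so resistive work = 14.9 × 0.495 = 7.376 L·cmH2O.

7.38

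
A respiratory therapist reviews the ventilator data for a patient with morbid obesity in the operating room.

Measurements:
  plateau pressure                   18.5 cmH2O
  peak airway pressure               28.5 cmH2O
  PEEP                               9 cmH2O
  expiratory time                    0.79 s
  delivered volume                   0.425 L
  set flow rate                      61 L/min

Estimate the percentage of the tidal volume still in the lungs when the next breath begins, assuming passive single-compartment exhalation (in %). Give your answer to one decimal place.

Flow: 61 L/min ÷ 60 = 1.0167 L/s.
R = (PIP − Pplat)/V̇ = (28.5 − 18.5) / 1.0167 = 10.0/1.0167 = 9.836 cmH2O·s/L.
C = Vt/(Pplat − PEEP) = 425.0 / (18.5 − 9) = 425.0/9.5 = 44.737 mL/cmH2O.
τ = R × C = 9.836 × 0.04474 L/cmH2O = 0.4401 s.
Fraction remaining at end-expiration = e^(−Te/τ) = e^(−0.79/0.4401) = 0.1661 → 16.61%.

16.6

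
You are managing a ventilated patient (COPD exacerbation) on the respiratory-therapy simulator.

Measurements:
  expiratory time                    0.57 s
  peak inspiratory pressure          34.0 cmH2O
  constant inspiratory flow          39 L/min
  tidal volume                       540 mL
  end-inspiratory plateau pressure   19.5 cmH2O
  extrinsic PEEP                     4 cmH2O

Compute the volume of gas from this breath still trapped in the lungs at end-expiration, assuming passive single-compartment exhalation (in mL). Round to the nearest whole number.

Flow: 39 L/min ÷ 60 = 0.65 L/s.
R = (PIP − Pplat)/V̇ = (34.0 − 19.5) / 0.65 = 14.5/0.65 = 22.308 cmH2O·s/L.
C = Vt/(Pplat − PEEP) = 540.0 / (19.5 − 4) = 540.0/15.5 = 34.839 mL/cmH2O.
τ = R × C = 22.308 × 0.03484 L/cmH2O = 0.7772 s.
Fraction remaining = e^(−Te/τ) = e^(−0.57/0.7772) = 0.4803.
Trapped volume = 540.0 × 0.4803 = 259.36 mL.

259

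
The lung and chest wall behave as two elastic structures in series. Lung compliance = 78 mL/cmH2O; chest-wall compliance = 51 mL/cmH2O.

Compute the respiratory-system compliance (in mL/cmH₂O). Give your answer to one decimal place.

Lung and chest wall are elastances in series: 1/Crs = 1/CL + 1/Ccw.
1/Crs = 1/78 + 1/51 = 0.03243.
Crs = 30.836 mL/cmH2O.

30.8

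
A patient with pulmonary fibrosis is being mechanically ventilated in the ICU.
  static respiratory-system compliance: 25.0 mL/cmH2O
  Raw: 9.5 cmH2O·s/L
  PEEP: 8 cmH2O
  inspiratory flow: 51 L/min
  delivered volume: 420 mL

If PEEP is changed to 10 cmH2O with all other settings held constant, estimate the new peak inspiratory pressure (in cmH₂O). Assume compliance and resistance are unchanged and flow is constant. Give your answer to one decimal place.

34.9

Flow: 51 L/min ÷ 60 = 0.85 L/s.
PIP = Vt/C + R·V̇ + PEEP (constant-flow equation of motion).
Only the baseline term changes: ΔPIP = ΔPEEP = 10 − 8 = 2.0 cmH2O.
Original PIP = 420/25.0 + 9.5×0.85 + 8 = 32.875 cmH2O; new PIP = 32.875 + (2.0) = 34.875 cmH2O.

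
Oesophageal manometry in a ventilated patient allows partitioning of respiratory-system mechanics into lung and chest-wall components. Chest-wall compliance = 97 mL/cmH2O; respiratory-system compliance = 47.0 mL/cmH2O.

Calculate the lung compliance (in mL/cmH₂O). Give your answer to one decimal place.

1/CL = 1/Crs − 1/Ccw.
1/CL = 1/47.0 − 1/97 = 0.01097.
CL = 91.158 mL/cmH2O.

91.2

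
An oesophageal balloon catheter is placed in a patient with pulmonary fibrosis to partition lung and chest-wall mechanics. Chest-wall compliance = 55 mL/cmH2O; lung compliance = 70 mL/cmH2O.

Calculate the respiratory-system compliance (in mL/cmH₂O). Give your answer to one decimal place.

30.8

Lung and chest wall are elastances in series: 1/Crs = 1/CL + 1/Ccw.
1/Crs = 1/70 + 1/55 = 0.03247.
Crs = 30.798 mL/cmH2O.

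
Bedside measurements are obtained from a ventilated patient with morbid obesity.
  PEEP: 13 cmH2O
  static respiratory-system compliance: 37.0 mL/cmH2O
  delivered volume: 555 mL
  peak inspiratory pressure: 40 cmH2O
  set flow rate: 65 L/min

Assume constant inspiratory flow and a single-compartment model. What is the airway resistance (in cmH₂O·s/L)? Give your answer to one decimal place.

Flow: 65 L/min ÷ 60 = 1.0833 L/s.
Equation of motion (constant flow): PIP = Vt/C + R·V̇ + PEEP.
R·V̇ = PIP − Vt/C − PEEP = 40 − 555/37.0 − 13 = 40 − 15.0 − 13 = 12.0 cmH2O.
R = 12.0 / 1.0833 = 11.077 cmH2O·s/L.

11.1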